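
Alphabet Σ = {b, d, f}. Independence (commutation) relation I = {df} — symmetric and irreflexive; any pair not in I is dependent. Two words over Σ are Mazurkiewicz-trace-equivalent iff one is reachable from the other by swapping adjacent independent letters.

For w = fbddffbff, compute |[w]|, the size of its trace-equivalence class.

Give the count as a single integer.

6

drop 0:f onto floor
drop 1:b onto {0:f}
drop 2:d onto {1:b}
drop 3:d onto {2:d}
drop 4:f onto {1:b}
drop 5:f onto {4:f}
drop 6:b onto {3:d, 5:f}
drop 7:f onto {6:b}
drop 8:f onto {7:f}
ground layer = {0:f}
drop-orders for the pieces not yet dropped (sum over which currently-grounded one goes next):
  1 to go: {8} 1
  2 to go: {7,8} 1
  3 to go: {6,7,8} 1
  4 to go: {3,6,7,8} 1  {5,6,7,8} 1
  5 to go: {2,3,6,7,8} 1  {3,5,6,7,8} 2  {4,5,6,7,8} 1
  6 to go: {2,3,5,6,7,8} 3  {3,4,5,6,7,8} 3
  7 to go: {2,3,4,5,6,7,8} 6
  if 0:f drops first: 6 orders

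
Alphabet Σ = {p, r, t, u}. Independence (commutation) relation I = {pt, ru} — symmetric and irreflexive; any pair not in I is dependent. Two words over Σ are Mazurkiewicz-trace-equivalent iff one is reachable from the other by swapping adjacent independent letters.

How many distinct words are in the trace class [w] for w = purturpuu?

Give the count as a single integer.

piece 0:p — minimal
piece 1:u rests on {0:p}
piece 2:r rests on {0:p}
piece 3:t rests on {1:u, 2:r}
piece 4:u rests on {3:t}
piece 5:r rests on {3:t}
piece 6:p rests on {4:u, 5:r}
piece 7:u rests on {6:p}
piece 8:u rests on {7:u}
minimal pieces: {0:p}
ways to finish when only these pieces remain (= sum over removing one remaining piece with nothing left below it):
  1 left: {8}→1
  2 left: {7,8}→1
  3 left: {6,7,8}→1
  4 left: {4,6,7,8}→1  {5,6,7,8}→1
  5 left: {4,5,6,7,8}→2
  6 left: {3,4,5,6,7,8}→2
  7 left: {1,3,4,5,6,7,8}→2  {2,3,4,5,6,7,8}→2
  placing 0:p first → 4 extensions

4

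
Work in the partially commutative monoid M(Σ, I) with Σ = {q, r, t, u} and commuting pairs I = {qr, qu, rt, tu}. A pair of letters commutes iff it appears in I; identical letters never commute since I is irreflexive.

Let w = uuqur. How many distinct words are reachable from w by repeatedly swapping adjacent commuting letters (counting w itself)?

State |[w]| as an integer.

#0=u has no predecessor
#1=u depends on [0:u]
#2=q has no predecessor
#3=u depends on [1:u]
#4=r depends on [3:u]
sources: [0:u, 2:q]
N(rest) = Σ N(rest − s) over sources s of rest; N(one piece) = 1:
  size 1 → [2]=1  [4]=1
  size 2 → [2,4]=2  [3,4]=1
  size 3 → [1,3,4]=1  [2,3,4]=3
  first=0(u) contributes 4
  first=2(q) contributes 1
|[w]| = 5

5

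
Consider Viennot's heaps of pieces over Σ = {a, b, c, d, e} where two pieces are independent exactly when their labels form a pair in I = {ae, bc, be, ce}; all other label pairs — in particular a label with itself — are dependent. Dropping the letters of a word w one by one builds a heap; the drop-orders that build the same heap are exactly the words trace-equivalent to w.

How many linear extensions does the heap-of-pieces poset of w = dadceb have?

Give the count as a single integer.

6

piece 0:d — minimal
piece 1:a rests on {0:d}
piece 2:d rests on {1:a}
piece 3:c rests on {2:d}
piece 4:e rests on {2:d}
piece 5:b rests on {2:d}
minimal pieces: {0:d}
ways to finish when only these pieces remain (= sum over removing one remaining piece with nothing left below it):
  1 left: {3}→1  {4}→1  {5}→1
  2 left: {3,4}→2  {3,5}→2  {4,5}→2
  3 left: {3,4,5}→6
  4 left: {2,3,4,5}→6
  placing 0:d first → 6 extensions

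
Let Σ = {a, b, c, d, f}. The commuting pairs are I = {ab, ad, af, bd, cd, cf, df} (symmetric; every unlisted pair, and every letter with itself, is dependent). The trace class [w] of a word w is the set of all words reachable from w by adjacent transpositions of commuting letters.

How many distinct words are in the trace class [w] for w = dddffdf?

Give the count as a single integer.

#0=d has no predecessor
#1=d depends on [0:d]
#2=d depends on [1:d]
#3=f has no predecessor
#4=f depends on [3:f]
#5=d depends on [2:d]
#6=f depends on [4:f]
sources: [0:d, 3:f]
N(rest) = Σ N(rest − s) over sources s of rest; N(one piece) = 1:
  size 1 → [5]=1  [6]=1
  size 2 → [2,5]=1  [4,6]=1  [5,6]=2
  size 3 → [1,2,5]=1  [2,5,6]=3  [3,4,6]=1  [4,5,6]=3
  size 4 → [0,1,2,5]=1  [1,2,5,6]=4  [2,4,5,6]=6  [3,4,5,6]=4
  size 5 → [0,1,2,5,6]=5  [1,2,4,5,6]=10  [2,3,4,5,6]=10
  first=0(d) contributes 20
  first=3(f) contributes 15
|[w]| = 35

35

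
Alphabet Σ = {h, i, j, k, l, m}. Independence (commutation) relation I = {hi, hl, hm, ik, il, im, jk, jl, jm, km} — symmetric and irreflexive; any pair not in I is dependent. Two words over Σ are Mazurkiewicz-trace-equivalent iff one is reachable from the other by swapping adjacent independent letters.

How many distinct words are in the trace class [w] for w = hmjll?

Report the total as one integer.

0(h) covers ∅
1(m) covers ∅
2(j) covers 0:h
3(l) covers 1:m
4(l) covers 3:l
floor of heap: 0:h, 1:m
completions by unplaced set U, small U first (add the entries for U minus each lowest piece of U):
  |U|=1: {2}:1  {4}:1
  |U|=2: {0,2}:1  {2,4}:2  {3,4}:1
  |U|=3: {0,2,4}:3  {1,3,4}:1  {2,3,4}:3
  start at 0(h): 4
  start at 1(m): 6
sum over floor = 10

10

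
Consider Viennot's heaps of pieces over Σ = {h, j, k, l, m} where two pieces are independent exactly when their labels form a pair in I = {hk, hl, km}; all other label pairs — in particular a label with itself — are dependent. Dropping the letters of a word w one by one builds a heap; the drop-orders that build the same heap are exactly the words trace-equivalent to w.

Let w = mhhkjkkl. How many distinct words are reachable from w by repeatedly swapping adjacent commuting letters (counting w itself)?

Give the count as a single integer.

drop 0:m onto floor
drop 1:h onto {0:m}
drop 2:h onto {1:h}
drop 3:k onto floor
drop 4:j onto {2:h, 3:k}
drop 5:k onto {4:j}
drop 6:k onto {5:k}
drop 7:l onto {6:k}
ground layer = {0:m, 3:k}
drop-orders for the pieces not yet dropped (sum over which currently-grounded one goes next):
  1 to go: {7} 1
  2 to go: {6,7} 1
  3 to go: {5,6,7} 1
  4 to go: {4,5,6,7} 1
  5 to go: {2,4,5,6,7} 1  {3,4,5,6,7} 1
  6 to go: {1,2,4,5,6,7} 1  {2,3,4,5,6,7} 2
  if 0:m drops first: 3 orders
  if 3:k drops first: 1 orders
heap linearizations: 4

4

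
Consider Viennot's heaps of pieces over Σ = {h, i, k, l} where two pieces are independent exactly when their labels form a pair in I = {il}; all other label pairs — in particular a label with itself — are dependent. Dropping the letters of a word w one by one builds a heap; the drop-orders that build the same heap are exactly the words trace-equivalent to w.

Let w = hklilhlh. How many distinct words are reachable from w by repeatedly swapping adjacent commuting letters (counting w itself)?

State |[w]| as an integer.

3

drop 0:h onto floor
drop 1:k onto {0:h}
drop 2:l onto {1:k}
drop 3:i onto {1:k}
drop 4:l onto {2:l}
drop 5:h onto {3:i, 4:l}
drop 6:l onto {5:h}
drop 7:h onto {6:l}
ground layer = {0:h}
drop-orders for the pieces not yet dropped (sum over which currently-grounded one goes next):
  1 to go: {7} 1
  2 to go: {6,7} 1
  3 to go: {5,6,7} 1
  4 to go: {3,5,6,7} 1  {4,5,6,7} 1
  5 to go: {2,4,5,6,7} 1  {3,4,5,6,7} 2
  6 to go: {2,3,4,5,6,7} 3
  if 0:h drops first: 3 orders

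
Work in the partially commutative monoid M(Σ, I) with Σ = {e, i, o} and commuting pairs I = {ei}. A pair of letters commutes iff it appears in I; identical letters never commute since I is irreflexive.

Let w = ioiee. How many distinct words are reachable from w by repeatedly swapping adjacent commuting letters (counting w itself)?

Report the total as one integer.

3

piece 0:i — minimal
piece 1:o rests on {0:i}
piece 2:i rests on {1:o}
piece 3:e rests on {1:o}
piece 4:e rests on {3:e}
minimal pieces: {0:i}
ways to finish when only these pieces remain (= sum over removing one remaining piece with nothing left below it):
  1 left: {2}→1  {4}→1
  2 left: {2,4}→2  {3,4}→1
  3 left: {2,3,4}→3
  placing 0:i first → 3 extensions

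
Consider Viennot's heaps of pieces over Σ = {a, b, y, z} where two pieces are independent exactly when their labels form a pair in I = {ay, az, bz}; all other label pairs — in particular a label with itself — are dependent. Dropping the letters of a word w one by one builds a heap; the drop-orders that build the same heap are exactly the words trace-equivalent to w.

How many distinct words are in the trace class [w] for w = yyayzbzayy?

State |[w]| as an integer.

58

drop 0:y onto floor
drop 1:y onto {0:y}
drop 2:a onto floor
drop 3:y onto {1:y}
drop 4:z onto {3:y}
drop 5:b onto {2:a, 3:y}
drop 6:z onto {4:z}
drop 7:a onto {5:b}
drop 8:y onto {5:b, 6:z}
drop 9:y onto {8:y}
ground layer = {0:y, 2:a}
drop-orders for the pieces not yet dropped (sum over which currently-grounded one goes next):
  1 to go: {7} 1  {9} 1
  2 to go: {7,9} 2  {8,9} 1
  3 to go: {6,8,9} 1  {7,8,9} 3
  4 to go: {4,6,8,9} 1  {5,7,8,9} 3  {6,7,8,9} 4
  5 to go: {2,5,7,8,9} 3  {4,6,7,8,9} 5  {5,6,7,8,9} 7
  6 to go: {2,5,6,7,8,9} 10  {4,5,6,7,8,9} 12
  7 to go: {2,4,5,6,7,8,9} 22  {3,4,5,6,7,8,9} 12
  8 to go: {1,3,4,5,6,7,8,9} 12  {2,3,4,5,6,7,8,9} 34
  if 0:y drops first: 46 orders
  if 2:a drops first: 12 orders
heap linearizations: 58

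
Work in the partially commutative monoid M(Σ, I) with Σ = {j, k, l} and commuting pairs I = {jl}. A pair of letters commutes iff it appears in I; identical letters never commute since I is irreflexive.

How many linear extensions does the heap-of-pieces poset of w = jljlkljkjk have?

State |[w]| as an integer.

piece 0:j — minimal
piece 1:l — minimal
piece 2:j rests on {0:j}
piece 3:l rests on {1:l}
piece 4:k rests on {2:j, 3:l}
piece 5:l rests on {4:k}
piece 6:j rests on {4:k}
piece 7:k rests on {5:l, 6:j}
piece 8:j rests on {7:k}
piece 9:k rests on {8:j}
minimal pieces: {0:j, 1:l}
ways to finish when only these pieces remain (= sum over removing one remaining piece with nothing left below it):
  1 left: {9}→1
  2 left: {8,9}→1
  3 left: {7,8,9}→1
  4 left: {5,7,8,9}→1  {6,7,8,9}→1
  5 left: {5,6,7,8,9}→2
  6 left: {4,5,6,7,8,9}→2
  7 left: {2,4,5,6,7,8,9}→2  {3,4,5,6,7,8,9}→2
  8 left: {0,2,4,5,6,7,8,9}→2  {1,3,4,5,6,7,8,9}→2  {2,3,4,5,6,7,8,9}→4
  placing 0:j first → 6 extensions
  placing 1:l first → 6 extensions
total linear extensions = 12

12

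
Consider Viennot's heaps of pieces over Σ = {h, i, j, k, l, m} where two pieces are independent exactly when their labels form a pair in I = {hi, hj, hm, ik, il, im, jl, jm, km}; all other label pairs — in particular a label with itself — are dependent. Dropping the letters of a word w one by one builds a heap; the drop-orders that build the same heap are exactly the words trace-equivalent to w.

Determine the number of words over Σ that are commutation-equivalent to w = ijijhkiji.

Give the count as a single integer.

11

0(i) covers ∅
1(j) covers 0:i
2(i) covers 1:j
3(j) covers 2:i
4(h) covers ∅
5(k) covers 3:j, 4:h
6(i) covers 3:j
7(j) covers 5:k, 6:i
8(i) covers 7:j
floor of heap: 0:i, 4:h
completions by unplaced set U, small U first (add the entries for U minus each lowest piece of U):
  |U|=1: {8}:1
  |U|=2: {7,8}:1
  |U|=3: {5,7,8}:1  {6,7,8}:1
  |U|=4: {4,5,7,8}:1  {5,6,7,8}:2
  |U|=5: {3,5,6,7,8}:2  {4,5,6,7,8}:3
  |U|=6: {2,3,5,6,7,8}:2  {3,4,5,6,7,8}:5
  |U|=7: {1,2,3,5,6,7,8}:2  {2,3,4,5,6,7,8}:7
  start at 0(i): 9
  start at 4(h): 2
sum over floor = 11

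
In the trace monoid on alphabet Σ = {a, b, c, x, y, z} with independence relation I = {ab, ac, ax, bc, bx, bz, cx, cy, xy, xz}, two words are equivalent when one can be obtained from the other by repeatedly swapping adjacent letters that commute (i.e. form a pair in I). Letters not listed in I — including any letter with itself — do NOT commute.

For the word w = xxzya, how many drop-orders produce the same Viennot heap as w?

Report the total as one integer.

10

#0=x has no predecessor
#1=x depends on [0:x]
#2=z has no predecessor
#3=y depends on [2:z]
#4=a depends on [3:y]
sources: [0:x, 2:z]
N(rest) = Σ N(rest − s) over sources s of rest; N(one piece) = 1:
  size 1 → [1]=1  [4]=1
  size 2 → [0,1]=1  [1,4]=2  [3,4]=1
  size 3 → [0,1,4]=3  [1,3,4]=3  [2,3,4]=1
  first=0(x) contributes 4
  first=2(z) contributes 6
|[w]| = 10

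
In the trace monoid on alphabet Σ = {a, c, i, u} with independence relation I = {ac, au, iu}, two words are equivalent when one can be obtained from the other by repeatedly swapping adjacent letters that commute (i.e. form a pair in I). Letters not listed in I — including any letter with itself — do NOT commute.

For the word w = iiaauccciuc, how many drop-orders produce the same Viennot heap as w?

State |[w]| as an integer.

drop 0:i onto floor
drop 1:i onto {0:i}
drop 2:a onto {1:i}
drop 3:a onto {2:a}
drop 4:u onto floor
drop 5:c onto {1:i, 4:u}
drop 6:c onto {5:c}
drop 7:c onto {6:c}
drop 8:i onto {3:a, 7:c}
drop 9:u onto {7:c}
drop 10:c onto {8:i, 9:u}
ground layer = {0:i, 4:u}
drop-orders for the pieces not yet dropped (sum over which currently-grounded one goes next):
  1 to go: {10} 1
  2 to go: {8,10} 1  {9,10} 1
  3 to go: {3,8,10} 1  {8,9,10} 2
  4 to go: {2,3,8,10} 1  {3,8,9,10} 3  {7,8,9,10} 2
  5 to go: {2,3,8,9,10} 4  {3,7,8,9,10} 5  {6,7,8,9,10} 2
  6 to go: {2,3,7,8,9,10} 9  {3,6,7,8,9,10} 7  {5,6,7,8,9,10} 2
  7 to go: {2,3,6,7,8,9,10} 16  {3,5,6,7,8,9,10} 9  {4,5,6,7,8,9,10} 2
  8 to go: {2,3,5,6,7,8,9,10} 25  {3,4,5,6,7,8,9,10} 11
  9 to go: {1,2,3,5,6,7,8,9,10} 25  {2,3,4,5,6,7,8,9,10} 36
  if 0:i drops first: 61 orders
  if 4:u drops first: 25 orders
heap linearizations: 86

86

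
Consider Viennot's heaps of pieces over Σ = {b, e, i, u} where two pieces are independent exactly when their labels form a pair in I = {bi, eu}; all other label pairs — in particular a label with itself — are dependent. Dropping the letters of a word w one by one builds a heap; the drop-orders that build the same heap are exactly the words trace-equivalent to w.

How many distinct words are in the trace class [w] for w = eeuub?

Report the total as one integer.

#0=e has no predecessor
#1=e depends on [0:e]
#2=u has no predecessor
#3=u depends on [2:u]
#4=b depends on [1:e, 3:u]
sources: [0:e, 2:u]
N(rest) = Σ N(rest − s) over sources s of rest; N(one piece) = 1:
  size 1 → [4]=1
  size 2 → [1,4]=1  [3,4]=1
  size 3 → [0,1,4]=1  [1,3,4]=2  [2,3,4]=1
  first=0(e) contributes 3
  first=2(u) contributes 3
|[w]| = 6

6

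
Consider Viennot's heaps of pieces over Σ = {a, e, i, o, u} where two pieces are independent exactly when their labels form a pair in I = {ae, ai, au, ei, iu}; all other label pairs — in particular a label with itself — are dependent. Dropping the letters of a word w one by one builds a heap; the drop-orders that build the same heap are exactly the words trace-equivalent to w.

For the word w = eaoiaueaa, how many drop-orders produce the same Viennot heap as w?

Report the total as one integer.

0(e) covers ∅
1(a) covers ∅
2(o) covers 0:e, 1:a
3(i) covers 2:o
4(a) covers 2:o
5(u) covers 2:o
6(e) covers 5:u
7(a) covers 4:a
8(a) covers 7:a
floor of heap: 0:e, 1:a
completions by unplaced set U, small U first (add the entries for U minus each lowest piece of U):
  |U|=1: {3}:1  {6}:1  {8}:1
  |U|=2: {3,6}:2  {3,8}:2  {5,6}:1  {6,8}:2  {7,8}:1
  |U|=3: {3,5,6}:3  {3,6,8}:6  {3,7,8}:3  {4,7,8}:1  {5,6,8}:3  {6,7,8}:3
  |U|=4: {3,4,7,8}:4  {3,5,6,8}:12  {3,6,7,8}:12  {4,6,7,8}:4  {5,6,7,8}:6
  |U|=5: {3,4,6,7,8}:20  {3,5,6,7,8}:30  {4,5,6,7,8}:10
  |U|=6: {3,4,5,6,7,8}:60
  |U|=7: {2,3,4,5,6,7,8}:60
  start at 0(e): 60
  start at 1(a): 60
sum over floor = 120

120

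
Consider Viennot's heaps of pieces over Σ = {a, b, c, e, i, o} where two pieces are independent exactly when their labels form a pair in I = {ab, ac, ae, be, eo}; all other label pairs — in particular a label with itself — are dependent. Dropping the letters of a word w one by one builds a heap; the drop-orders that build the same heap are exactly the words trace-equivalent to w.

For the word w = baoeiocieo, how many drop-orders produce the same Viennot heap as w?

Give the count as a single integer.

16

drop 0:b onto floor
drop 1:a onto floor
drop 2:o onto {0:b, 1:a}
drop 3:e onto floor
drop 4:i onto {2:o, 3:e}
drop 5:o onto {4:i}
drop 6:c onto {5:o}
drop 7:i onto {6:c}
drop 8:e onto {7:i}
drop 9:o onto {7:i}
ground layer = {0:b, 1:a, 3:e}
drop-orders for the pieces not yet dropped (sum over which currently-grounded one goes next):
  1 to go: {8} 1  {9} 1
  2 to go: {8,9} 2
  3 to go: {7,8,9} 2
  4 to go: {6,7,8,9} 2
  5 to go: {5,6,7,8,9} 2
  6 to go: {4,5,6,7,8,9} 2
  7 to go: {2,4,5,6,7,8,9} 2  {3,4,5,6,7,8,9} 2
  8 to go: {0,2,4,5,6,7,8,9} 2  {1,2,4,5,6,7,8,9} 2  {2,3,4,5,6,7,8,9} 4
  if 0:b drops first: 6 orders
  if 1:a drops first: 6 orders
  if 3:e drops first: 4 orders
heap linearizations: 16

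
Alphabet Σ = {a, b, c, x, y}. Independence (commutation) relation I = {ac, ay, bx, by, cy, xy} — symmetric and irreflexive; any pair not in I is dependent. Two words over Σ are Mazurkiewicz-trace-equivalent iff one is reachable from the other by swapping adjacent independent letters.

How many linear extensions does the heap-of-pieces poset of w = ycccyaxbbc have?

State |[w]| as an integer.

piece 0:y — minimal
piece 1:c — minimal
piece 2:c rests on {1:c}
piece 3:c rests on {2:c}
piece 4:y rests on {0:y}
piece 5:a — minimal
piece 6:x rests on {3:c, 5:a}
piece 7:b rests on {3:c, 5:a}
piece 8:b rests on {7:b}
piece 9:c rests on {6:x, 8:b}
minimal pieces: {0:y, 1:c, 5:a}
ways to finish when only these pieces remain (= sum over removing one remaining piece with nothing left below it):
  1 left: {4}→1  {9}→1
  2 left: {0,4}→1  {4,9}→2  {6,9}→1  {8,9}→1
  3 left: {0,4,9}→3  {4,6,9}→3  {4,8,9}→3  {6,8,9}→2  {7,8,9}→1
  4 left: {0,4,6,9}→6  {0,4,8,9}→6  {4,6,8,9}→8  {4,7,8,9}→4  {6,7,8,9}→3
  5 left: {0,4,6,8,9}→20  {0,4,7,8,9}→10  {3,6,7,8,9}→3  {4,6,7,8,9}→15  {5,6,7,8,9}→3
  6 left: {0,4,6,7,8,9}→45  {2,3,6,7,8,9}→3  {3,4,6,7,8,9}→18  {3,5,6,7,8,9}→6  {4,5,6,7,8,9}→18
  7 left: {0,3,4,6,7,8,9}→63  {0,4,5,6,7,8,9}→63  {1,2,3,6,7,8,9}→3  {2,3,4,6,7,8,9}→21  {2,3,5,6,7,8,9}→9  {3,4,5,6,7,8,9}→42
  8 left: {0,2,3,4,6,7,8,9}→84  {0,3,4,5,6,7,8,9}→168  {1,2,3,4,6,7,8,9}→24  {1,2,3,5,6,7,8,9}→12  {2,3,4,5,6,7,8,9}→72
  placing 0:y first → 108 extensions
  placing 1:c first → 324 extensions
  placing 5:a first → 108 extensions
total linear extensions = 540

540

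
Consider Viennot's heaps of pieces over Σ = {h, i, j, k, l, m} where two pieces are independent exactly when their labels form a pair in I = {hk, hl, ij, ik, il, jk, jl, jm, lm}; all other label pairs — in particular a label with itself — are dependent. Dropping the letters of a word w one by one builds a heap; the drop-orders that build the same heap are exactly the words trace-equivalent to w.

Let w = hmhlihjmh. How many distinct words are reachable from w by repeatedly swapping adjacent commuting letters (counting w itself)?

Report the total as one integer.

drop 0:h onto floor
drop 1:m onto {0:h}
drop 2:h onto {1:m}
drop 3:l onto floor
drop 4:i onto {2:h}
drop 5:h onto {4:i}
drop 6:j onto {5:h}
drop 7:m onto {5:h}
drop 8:h onto {6:j, 7:m}
ground layer = {0:h, 3:l}
drop-orders for the pieces not yet dropped (sum over which currently-grounded one goes next):
  1 to go: {3} 1  {8} 1
  2 to go: {3,8} 2  {6,8} 1  {7,8} 1
  3 to go: {3,6,8} 3  {3,7,8} 3  {6,7,8} 2
  4 to go: {3,6,7,8} 8  {5,6,7,8} 2
  5 to go: {3,5,6,7,8} 10  {4,5,6,7,8} 2
  6 to go: {2,4,5,6,7,8} 2  {3,4,5,6,7,8} 12
  7 to go: {1,2,4,5,6,7,8} 2  {2,3,4,5,6,7,8} 14
  if 0:h drops first: 16 orders
  if 3:l drops first: 2 orders
heap linearizations: 18

18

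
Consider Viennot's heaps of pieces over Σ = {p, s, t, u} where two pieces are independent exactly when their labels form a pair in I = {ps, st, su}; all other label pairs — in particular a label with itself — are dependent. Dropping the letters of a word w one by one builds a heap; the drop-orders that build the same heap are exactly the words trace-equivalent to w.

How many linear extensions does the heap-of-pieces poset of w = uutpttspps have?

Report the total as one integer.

45

0(u) covers ∅
1(u) covers 0:u
2(t) covers 1:u
3(p) covers 2:t
4(t) covers 3:p
5(t) covers 4:t
6(s) covers ∅
7(p) covers 5:t
8(p) covers 7:p
9(s) covers 6:s
floor of heap: 0:u, 6:s
completions by unplaced set U, small U first (add the entries for U minus each lowest piece of U):
  |U|=1: {8}:1  {9}:1
  |U|=2: {6,9}:1  {7,8}:1  {8,9}:2
  |U|=3: {5,7,8}:1  {6,8,9}:3  {7,8,9}:3
  |U|=4: {4,5,7,8}:1  {5,7,8,9}:4  {6,7,8,9}:6
  |U|=5: {3,4,5,7,8}:1  {4,5,7,8,9}:5  {5,6,7,8,9}:10
  |U|=6: {2,3,4,5,7,8}:1  {3,4,5,7,8,9}:6  {4,5,6,7,8,9}:15
  |U|=7: {1,2,3,4,5,7,8}:1  {2,3,4,5,7,8,9}:7  {3,4,5,6,7,8,9}:21
  |U|=8: {0,1,2,3,4,5,7,8}:1  {1,2,3,4,5,7,8,9}:8  {2,3,4,5,6,7,8,9}:28
  start at 0(u): 36
  start at 6(s): 9
sum over floor = 45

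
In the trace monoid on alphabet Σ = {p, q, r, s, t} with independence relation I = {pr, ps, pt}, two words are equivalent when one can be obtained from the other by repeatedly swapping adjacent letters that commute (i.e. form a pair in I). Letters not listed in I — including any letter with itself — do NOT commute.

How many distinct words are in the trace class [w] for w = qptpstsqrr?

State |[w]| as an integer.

15

piece 0:q — minimal
piece 1:p rests on {0:q}
piece 2:t rests on {0:q}
piece 3:p rests on {1:p}
piece 4:s rests on {2:t}
piece 5:t rests on {4:s}
piece 6:s rests on {5:t}
piece 7:q rests on {3:p, 6:s}
piece 8:r rests on {7:q}
piece 9:r rests on {8:r}
minimal pieces: {0:q}
ways to finish when only these pieces remain (= sum over removing one remaining piece with nothing left below it):
  1 left: {9}→1
  2 left: {8,9}→1
  3 left: {7,8,9}→1
  4 left: {3,7,8,9}→1  {6,7,8,9}→1
  5 left: {1,3,7,8,9}→1  {3,6,7,8,9}→2  {5,6,7,8,9}→1
  6 left: {1,3,6,7,8,9}→3  {3,5,6,7,8,9}→3  {4,5,6,7,8,9}→1
  7 left: {1,3,5,6,7,8,9}→6  {2,4,5,6,7,8,9}→1  {3,4,5,6,7,8,9}→4
  8 left: {1,3,4,5,6,7,8,9}→10  {2,3,4,5,6,7,8,9}→5
  placing 0:q first → 15 extensions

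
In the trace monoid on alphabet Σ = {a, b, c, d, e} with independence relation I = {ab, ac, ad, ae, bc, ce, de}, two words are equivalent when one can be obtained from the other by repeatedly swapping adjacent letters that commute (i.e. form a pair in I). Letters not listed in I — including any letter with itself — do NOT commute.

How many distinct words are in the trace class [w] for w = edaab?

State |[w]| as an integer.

#0=e has no predecessor
#1=d has no predecessor
#2=a has no predecessor
#3=a depends on [2:a]
#4=b depends on [0:e, 1:d]
sources: [0:e, 1:d, 2:a]
N(rest) = Σ N(rest − s) over sources s of rest; N(one piece) = 1:
  size 1 → [3]=1  [4]=1
  size 2 → [0,4]=1  [1,4]=1  [2,3]=1  [3,4]=2
  size 3 → [0,1,4]=2  [0,3,4]=3  [1,3,4]=3  [2,3,4]=3
  first=0(e) contributes 6
  first=1(d) contributes 6
  first=2(a) contributes 8
|[w]| = 20

20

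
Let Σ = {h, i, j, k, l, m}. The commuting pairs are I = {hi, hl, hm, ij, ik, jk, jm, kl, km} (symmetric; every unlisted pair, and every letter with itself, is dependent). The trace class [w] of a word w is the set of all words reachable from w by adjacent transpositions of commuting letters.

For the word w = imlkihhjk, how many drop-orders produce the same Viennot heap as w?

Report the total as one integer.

#0=i has no predecessor
#1=m depends on [0:i]
#2=l depends on [1:m]
#3=k has no predecessor
#4=i depends on [2:l]
#5=h depends on [3:k]
#6=h depends on [5:h]
#7=j depends on [2:l, 6:h]
#8=k depends on [6:h]
sources: [0:i, 3:k]
N(rest) = Σ N(rest − s) over sources s of rest; N(one piece) = 1:
  size 1 → [4]=1  [7]=1  [8]=1
  size 2 → [4,7]=2  [4,8]=2  [7,8]=2
  size 3 → [2,4,7]=2  [4,7,8]=6  [6,7,8]=2
  size 4 → [1,2,4,7]=2  [2,4,7,8]=8  [4,6,7,8]=8  [5,6,7,8]=2
  size 5 → [0,1,2,4,7]=2  [1,2,4,7,8]=10  [2,4,6,7,8]=16  [3,5,6,7,8]=2  [4,5,6,7,8]=10
  size 6 → [0,1,2,4,7,8]=12  [1,2,4,6,7,8]=26  [2,4,5,6,7,8]=26  [3,4,5,6,7,8]=12
  size 7 → [0,1,2,4,6,7,8]=38  [1,2,4,5,6,7,8]=52  [2,3,4,5,6,7,8]=38
  first=0(i) contributes 90
  first=3(k) contributes 90
|[w]| = 180

180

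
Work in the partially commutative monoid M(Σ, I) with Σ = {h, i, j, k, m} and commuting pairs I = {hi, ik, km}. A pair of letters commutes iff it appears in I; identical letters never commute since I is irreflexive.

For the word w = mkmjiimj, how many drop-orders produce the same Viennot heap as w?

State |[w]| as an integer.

3

#0=m has no predecessor
#1=k has no predecessor
#2=m depends on [0:m]
#3=j depends on [1:k, 2:m]
#4=i depends on [3:j]
#5=i depends on [4:i]
#6=m depends on [5:i]
#7=j depends on [6:m]
sources: [0:m, 1:k]
N(rest) = Σ N(rest − s) over sources s of rest; N(one piece) = 1:
  size 1 → [7]=1
  size 2 → [6,7]=1
  size 3 → [5,6,7]=1
  size 4 → [4,5,6,7]=1
  size 5 → [3,4,5,6,7]=1
  size 6 → [1,3,4,5,6,7]=1  [2,3,4,5,6,7]=1
  first=0(m) contributes 2
  first=1(k) contributes 1
|[w]| = 3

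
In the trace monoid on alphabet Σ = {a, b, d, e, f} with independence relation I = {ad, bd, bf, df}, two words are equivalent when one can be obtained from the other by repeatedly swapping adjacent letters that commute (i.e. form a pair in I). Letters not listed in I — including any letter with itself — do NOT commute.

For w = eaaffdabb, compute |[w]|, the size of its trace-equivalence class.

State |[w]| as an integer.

piece 0:e — minimal
piece 1:a rests on {0:e}
piece 2:a rests on {1:a}
piece 3:f rests on {2:a}
piece 4:f rests on {3:f}
piece 5:d rests on {0:e}
piece 6:a rests on {4:f}
piece 7:b rests on {6:a}
piece 8:b rests on {7:b}
minimal pieces: {0:e}
ways to finish when only these pieces remain (= sum over removing one remaining piece with nothing left below it):
  1 left: {5}→1  {8}→1
  2 left: {5,8}→2  {7,8}→1
  3 left: {5,7,8}→3  {6,7,8}→1
  4 left: {4,6,7,8}→1  {5,6,7,8}→4
  5 left: {3,4,6,7,8}→1  {4,5,6,7,8}→5
  6 left: {2,3,4,6,7,8}→1  {3,4,5,6,7,8}→6
  7 left: {1,2,3,4,6,7,8}→1  {2,3,4,5,6,7,8}→7
  placing 0:e first → 8 extensions

8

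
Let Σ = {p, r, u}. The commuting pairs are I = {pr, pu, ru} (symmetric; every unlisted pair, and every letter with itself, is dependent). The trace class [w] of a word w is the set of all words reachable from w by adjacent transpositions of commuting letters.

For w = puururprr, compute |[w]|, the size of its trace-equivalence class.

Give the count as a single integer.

drop 0:p onto floor
drop 1:u onto floor
drop 2:u onto {1:u}
drop 3:r onto floor
drop 4:u onto {2:u}
drop 5:r onto {3:r}
drop 6:p onto {0:p}
drop 7:r onto {5:r}
drop 8:r onto {7:r}
ground layer = {0:p, 1:u, 3:r}
drop-orders for the pieces not yet dropped (sum over which currently-grounded one goes next):
  1 to go: {4} 1  {6} 1  {8} 1
  2 to go: {0,6} 1  {2,4} 1  {4,6} 2  {4,8} 2  {6,8} 2  {7,8} 1
  3 to go: {0,4,6} 3  {0,6,8} 3  {1,2,4} 1  {2,4,6} 3  {2,4,8} 3  {4,6,8} 6  {4,7,8} 3  {5,7,8} 1  {6,7,8} 3
  4 to go: {0,2,4,6} 6  {0,4,6,8} 12  {0,6,7,8} 6  {1,2,4,6} 4  {1,2,4,8} 4  {2,4,6,8} 12  {2,4,7,8} 6  {3,5,7,8} 1  {4,5,7,8} 4  {4,6,7,8} 12  {5,6,7,8} 4
  5 to go: {0,1,2,4,6} 10  {0,2,4,6,8} 30  {0,4,6,7,8} 30  {0,5,6,7,8} 10  {1,2,4,6,8} 20  {1,2,4,7,8} 10  {2,4,5,7,8} 10  {2,4,6,7,8} 30  {3,4,5,7,8} 5  {3,5,6,7,8} 5  {4,5,6,7,8} 20
  6 to go: {0,1,2,4,6,8} 60  {0,2,4,6,7,8} 90  {0,3,5,6,7,8} 15  {0,4,5,6,7,8} 60  {1,2,4,5,7,8} 20  {1,2,4,6,7,8} 60  {2,3,4,5,7,8} 15  {2,4,5,6,7,8} 60  {3,4,5,6,7,8} 30
  7 to go: {0,1,2,4,6,7,8} 210  {0,2,4,5,6,7,8} 210  {0,3,4,5,6,7,8} 105  {1,2,3,4,5,7,8} 35  {1,2,4,5,6,7,8} 140  {2,3,4,5,6,7,8} 105
  if 0:p drops first: 280 orders
  if 1:u drops first: 420 orders
  if 3:r drops first: 560 orders
heap linearizations: 1260

1260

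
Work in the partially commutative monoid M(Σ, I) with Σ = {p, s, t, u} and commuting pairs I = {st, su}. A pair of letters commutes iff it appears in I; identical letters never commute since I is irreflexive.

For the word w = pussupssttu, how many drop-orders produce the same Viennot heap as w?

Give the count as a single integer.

60

drop 0:p onto floor
drop 1:u onto {0:p}
drop 2:s onto {0:p}
drop 3:s onto {2:s}
drop 4:u onto {1:u}
drop 5:p onto {3:s, 4:u}
drop 6:s onto {5:p}
drop 7:s onto {6:s}
drop 8:t onto {5:p}
drop 9:t onto {8:t}
drop 10:u onto {9:t}
ground layer = {0:p}
drop-orders for the pieces not yet dropped (sum over which currently-grounded one goes next):
  1 to go: {7} 1  {10} 1
  2 to go: {6,7} 1  {7,10} 2  {9,10} 1
  3 to go: {6,7,10} 3  {7,9,10} 3  {8,9,10} 1
  4 to go: {6,7,9,10} 6  {7,8,9,10} 4
  5 to go: {6,7,8,9,10} 10
  6 to go: {5,6,7,8,9,10} 10
  7 to go: {3,5,6,7,8,9,10} 10  {4,5,6,7,8,9,10} 10
  8 to go: {1,4,5,6,7,8,9,10} 10  {2,3,5,6,7,8,9,10} 10  {3,4,5,6,7,8,9,10} 20
  9 to go: {1,3,4,5,6,7,8,9,10} 30  {2,3,4,5,6,7,8,9,10} 30
  if 0:p drops first: 60 orders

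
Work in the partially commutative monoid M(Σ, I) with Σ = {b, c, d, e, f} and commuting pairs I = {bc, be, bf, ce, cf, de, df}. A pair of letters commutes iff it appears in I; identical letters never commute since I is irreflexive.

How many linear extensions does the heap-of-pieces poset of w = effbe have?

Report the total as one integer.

5

0(e) covers ∅
1(f) covers 0:e
2(f) covers 1:f
3(b) covers ∅
4(e) covers 2:f
floor of heap: 0:e, 3:b
completions by unplaced set U, small U first (add the entries for U minus each lowest piece of U):
  |U|=1: {3}:1  {4}:1
  |U|=2: {2,4}:1  {3,4}:2
  |U|=3: {1,2,4}:1  {2,3,4}:3
  start at 0(e): 4
  start at 3(b): 1
sum over floor = 5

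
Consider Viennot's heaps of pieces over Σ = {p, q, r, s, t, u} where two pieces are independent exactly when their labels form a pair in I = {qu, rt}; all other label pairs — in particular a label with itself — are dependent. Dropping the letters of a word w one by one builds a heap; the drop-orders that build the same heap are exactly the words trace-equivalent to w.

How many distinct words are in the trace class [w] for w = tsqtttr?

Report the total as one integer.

drop 0:t onto floor
drop 1:s onto {0:t}
drop 2:q onto {1:s}
drop 3:t onto {2:q}
drop 4:t onto {3:t}
drop 5:t onto {4:t}
drop 6:r onto {2:q}
ground layer = {0:t}
drop-orders for the pieces not yet dropped (sum over which currently-grounded one goes next):
  1 to go: {5} 1  {6} 1
  2 to go: {4,5} 1  {5,6} 2
  3 to go: {3,4,5} 1  {4,5,6} 3
  4 to go: {3,4,5,6} 4
  5 to go: {2,3,4,5,6} 4
  if 0:t drops first: 4 orders

4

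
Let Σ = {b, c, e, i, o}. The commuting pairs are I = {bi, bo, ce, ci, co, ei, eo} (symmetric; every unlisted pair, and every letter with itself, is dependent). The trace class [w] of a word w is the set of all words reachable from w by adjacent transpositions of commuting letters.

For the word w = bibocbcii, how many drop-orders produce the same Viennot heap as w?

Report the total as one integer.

piece 0:b — minimal
piece 1:i — minimal
piece 2:b rests on {0:b}
piece 3:o rests on {1:i}
piece 4:c rests on {2:b}
piece 5:b rests on {4:c}
piece 6:c rests on {5:b}
piece 7:i rests on {3:o}
piece 8:i rests on {7:i}
minimal pieces: {0:b, 1:i}
ways to finish when only these pieces remain (= sum over removing one remaining piece with nothing left below it):
  1 left: {6}→1  {8}→1
  2 left: {5,6}→1  {6,8}→2  {7,8}→1
  3 left: {3,7,8}→1  {4,5,6}→1  {5,6,8}→3  {6,7,8}→3
  4 left: {1,3,7,8}→1  {2,4,5,6}→1  {3,6,7,8}→4  {4,5,6,8}→4  {5,6,7,8}→6
  5 left: {0,2,4,5,6}→1  {1,3,6,7,8}→5  {2,4,5,6,8}→5  {3,5,6,7,8}→10  {4,5,6,7,8}→10
  6 left: {0,2,4,5,6,8}→6  {1,3,5,6,7,8}→15  {2,4,5,6,7,8}→15  {3,4,5,6,7,8}→20
  7 left: {0,2,4,5,6,7,8}→21  {1,3,4,5,6,7,8}→35  {2,3,4,5,6,7,8}→35
  placing 0:b first → 70 extensions
  placing 1:i first → 56 extensions
total linear extensions = 126

126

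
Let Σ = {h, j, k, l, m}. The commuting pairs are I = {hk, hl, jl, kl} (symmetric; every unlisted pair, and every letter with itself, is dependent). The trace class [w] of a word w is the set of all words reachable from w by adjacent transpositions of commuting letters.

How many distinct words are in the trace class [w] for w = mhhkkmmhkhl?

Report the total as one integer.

#0=m has no predecessor
#1=h depends on [0:m]
#2=h depends on [1:h]
#3=k depends on [0:m]
#4=k depends on [3:k]
#5=m depends on [2:h, 4:k]
#6=m depends on [5:m]
#7=h depends on [6:m]
#8=k depends on [6:m]
#9=h depends on [7:h]
#10=l depends on [6:m]
sources: [0:m]
N(rest) = Σ N(rest − s) over sources s of rest; N(one piece) = 1:
  size 1 → [8]=1  [9]=1  [10]=1
  size 2 → [7,9]=1  [8,9]=2  [8,10]=2  [9,10]=2
  size 3 → [7,8,9]=3  [7,9,10]=3  [8,9,10]=6
  size 4 → [7,8,9,10]=12
  size 5 → [6,7,8,9,10]=12
  size 6 → [5,6,7,8,9,10]=12
  size 7 → [2,5,6,7,8,9,10]=12  [4,5,6,7,8,9,10]=12
  size 8 → [1,2,5,6,7,8,9,10]=12  [2,4,5,6,7,8,9,10]=24  [3,4,5,6,7,8,9,10]=12
  size 9 → [1,2,4,5,6,7,8,9,10]=36  [2,3,4,5,6,7,8,9,10]=36
  first=0(m) contributes 72

72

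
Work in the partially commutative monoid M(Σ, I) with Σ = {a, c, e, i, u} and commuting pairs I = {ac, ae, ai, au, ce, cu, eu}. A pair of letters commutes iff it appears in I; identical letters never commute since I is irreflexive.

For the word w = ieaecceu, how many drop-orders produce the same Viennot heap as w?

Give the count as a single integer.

drop 0:i onto floor
drop 1:e onto {0:i}
drop 2:a onto floor
drop 3:e onto {1:e}
drop 4:c onto {0:i}
drop 5:c onto {4:c}
drop 6:e onto {3:e}
drop 7:u onto {0:i}
ground layer = {0:i, 2:a}
drop-orders for the pieces not yet dropped (sum over which currently-grounded one goes next):
  1 to go: {2} 1  {5} 1  {6} 1  {7} 1
  2 to go: {2,5} 2  {2,6} 2  {2,7} 2  {3,6} 1  {4,5} 1  {5,6} 2  {5,7} 2  {6,7} 2
  3 to go: {1,3,6} 1  {2,3,6} 3  {2,4,5} 3  {2,5,6} 6  {2,5,7} 6  {2,6,7} 6  {3,5,6} 3  {3,6,7} 3  {4,5,6} 3  {4,5,7} 3  {5,6,7} 6
  4 to go: {1,2,3,6} 4  {1,3,5,6} 4  {1,3,6,7} 4  {2,3,5,6} 12  {2,3,6,7} 12  {2,4,5,6} 12  {2,4,5,7} 12  {2,5,6,7} 24  {3,4,5,6} 6  {3,5,6,7} 12  {4,5,6,7} 12
  5 to go: {1,2,3,5,6} 20  {1,2,3,6,7} 20  {1,3,4,5,6} 10  {1,3,5,6,7} 20  {2,3,4,5,6} 30  {2,3,5,6,7} 60  {2,4,5,6,7} 60  {3,4,5,6,7} 30
  6 to go: {1,2,3,4,5,6} 60  {1,2,3,5,6,7} 120  {1,3,4,5,6,7} 60  {2,3,4,5,6,7} 180
  if 0:i drops first: 420 orders
  if 2:a drops first: 60 orders
heap linearizations: 480

480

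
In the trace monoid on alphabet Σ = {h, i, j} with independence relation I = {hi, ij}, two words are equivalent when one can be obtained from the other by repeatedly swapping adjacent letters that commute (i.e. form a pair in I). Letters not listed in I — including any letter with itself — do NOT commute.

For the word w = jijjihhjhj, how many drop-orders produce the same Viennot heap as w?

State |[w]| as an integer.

45

#0=j has no predecessor
#1=i has no predecessor
#2=j depends on [0:j]
#3=j depends on [2:j]
#4=i depends on [1:i]
#5=h depends on [3:j]
#6=h depends on [5:h]
#7=j depends on [6:h]
#8=h depends on [7:j]
#9=j depends on [8:h]
sources: [0:j, 1:i]
N(rest) = Σ N(rest − s) over sources s of rest; N(one piece) = 1:
  size 1 → [4]=1  [9]=1
  size 2 → [1,4]=1  [4,9]=2  [8,9]=1
  size 3 → [1,4,9]=3  [4,8,9]=3  [7,8,9]=1
  size 4 → [1,4,8,9]=6  [4,7,8,9]=4  [6,7,8,9]=1
  size 5 → [1,4,7,8,9]=10  [4,6,7,8,9]=5  [5,6,7,8,9]=1
  size 6 → [1,4,6,7,8,9]=15  [3,5,6,7,8,9]=1  [4,5,6,7,8,9]=6
  size 7 → [1,4,5,6,7,8,9]=21  [2,3,5,6,7,8,9]=1  [3,4,5,6,7,8,9]=7
  size 8 → [0,2,3,5,6,7,8,9]=1  [1,3,4,5,6,7,8,9]=28  [2,3,4,5,6,7,8,9]=8
  first=0(j) contributes 36
  first=1(i) contributes 9
|[w]| = 45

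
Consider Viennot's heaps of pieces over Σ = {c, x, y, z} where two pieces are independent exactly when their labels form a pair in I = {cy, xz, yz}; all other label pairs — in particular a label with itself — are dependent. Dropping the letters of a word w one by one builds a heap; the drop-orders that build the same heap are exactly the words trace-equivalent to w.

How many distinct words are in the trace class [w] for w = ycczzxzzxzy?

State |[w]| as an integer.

238

#0=y has no predecessor
#1=c has no predecessor
#2=c depends on [1:c]
#3=z depends on [2:c]
#4=z depends on [3:z]
#5=x depends on [0:y, 2:c]
#6=z depends on [4:z]
#7=z depends on [6:z]
#8=x depends on [5:x]
#9=z depends on [7:z]
#10=y depends on [8:x]
sources: [0:y, 1:c]
N(rest) = Σ N(rest − s) over sources s of rest; N(one piece) = 1:
  size 1 → [9]=1  [10]=1
  size 2 → [7,9]=1  [8,10]=1  [9,10]=2
  size 3 → [5,8,10]=1  [6,7,9]=1  [7,9,10]=3  [8,9,10]=3
  size 4 → [0,5,8,10]=1  [4,6,7,9]=1  [5,8,9,10]=4  [6,7,9,10]=4  [7,8,9,10]=6
  size 5 → [0,5,8,9,10]=5  [3,4,6,7,9]=1  [4,6,7,9,10]=5  [5,7,8,9,10]=10  [6,7,8,9,10]=10
  size 6 → [0,5,7,8,9,10]=15  [3,4,6,7,9,10]=6  [4,6,7,8,9,10]=15  [5,6,7,8,9,10]=20
  size 7 → [0,5,6,7,8,9,10]=35  [3,4,6,7,8,9,10]=21  [4,5,6,7,8,9,10]=35
  size 8 → [0,4,5,6,7,8,9,10]=70  [3,4,5,6,7,8,9,10]=56
  size 9 → [0,3,4,5,6,7,8,9,10]=126  [2,3,4,5,6,7,8,9,10]=56
  first=0(y) contributes 56
  first=1(c) contributes 182
|[w]| = 238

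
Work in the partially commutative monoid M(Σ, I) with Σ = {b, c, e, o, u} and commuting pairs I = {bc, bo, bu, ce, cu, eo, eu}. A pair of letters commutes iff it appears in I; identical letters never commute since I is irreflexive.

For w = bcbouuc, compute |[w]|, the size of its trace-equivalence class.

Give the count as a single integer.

drop 0:b onto floor
drop 1:c onto floor
drop 2:b onto {0:b}
drop 3:o onto {1:c}
drop 4:u onto {3:o}
drop 5:u onto {4:u}
drop 6:c onto {3:o}
ground layer = {0:b, 1:c}
drop-orders for the pieces not yet dropped (sum over which currently-grounded one goes next):
  1 to go: {2} 1  {5} 1  {6} 1
  2 to go: {0,2} 1  {2,5} 2  {2,6} 2  {4,5} 1  {5,6} 2
  3 to go: {0,2,5} 3  {0,2,6} 3  {2,4,5} 3  {2,5,6} 6  {4,5,6} 3
  4 to go: {0,2,4,5} 6  {0,2,5,6} 12  {2,4,5,6} 12  {3,4,5,6} 3
  5 to go: {0,2,4,5,6} 30  {1,3,4,5,6} 3  {2,3,4,5,6} 15
  if 0:b drops first: 18 orders
  if 1:c drops first: 45 orders
heap linearizations: 63

63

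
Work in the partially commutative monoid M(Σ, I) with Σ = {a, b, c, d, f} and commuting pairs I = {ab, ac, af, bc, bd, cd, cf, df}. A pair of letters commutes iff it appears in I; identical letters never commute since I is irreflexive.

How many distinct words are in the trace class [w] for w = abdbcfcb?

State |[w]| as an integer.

420

#0=a has no predecessor
#1=b has no predecessor
#2=d depends on [0:a]
#3=b depends on [1:b]
#4=c has no predecessor
#5=f depends on [3:b]
#6=c depends on [4:c]
#7=b depends on [5:f]
sources: [0:a, 1:b, 4:c]
N(rest) = Σ N(rest − s) over sources s of rest; N(one piece) = 1:
  size 1 → [2]=1  [6]=1  [7]=1
  size 2 → [0,2]=1  [2,6]=2  [2,7]=2  [4,6]=1  [5,7]=1  [6,7]=2
  size 3 → [0,2,6]=3  [0,2,7]=3  [2,4,6]=3  [2,5,7]=3  [2,6,7]=6  [3,5,7]=1  [4,6,7]=3  [5,6,7]=3
  size 4 → [0,2,4,6]=6  [0,2,5,7]=6  [0,2,6,7]=12  [1,3,5,7]=1  [2,3,5,7]=4  [2,4,6,7]=12  [2,5,6,7]=12  [3,5,6,7]=4  [4,5,6,7]=6
  size 5 → [0,2,3,5,7]=10  [0,2,4,6,7]=30  [0,2,5,6,7]=30  [1,2,3,5,7]=5  [1,3,5,6,7]=5  [2,3,5,6,7]=20  [2,4,5,6,7]=30  [3,4,5,6,7]=10
  size 6 → [0,1,2,3,5,7]=15  [0,2,3,5,6,7]=60  [0,2,4,5,6,7]=90  [1,2,3,5,6,7]=30  [1,3,4,5,6,7]=15  [2,3,4,5,6,7]=60
  first=0(a) contributes 105
  first=1(b) contributes 210
  first=4(c) contributes 105
|[w]| = 420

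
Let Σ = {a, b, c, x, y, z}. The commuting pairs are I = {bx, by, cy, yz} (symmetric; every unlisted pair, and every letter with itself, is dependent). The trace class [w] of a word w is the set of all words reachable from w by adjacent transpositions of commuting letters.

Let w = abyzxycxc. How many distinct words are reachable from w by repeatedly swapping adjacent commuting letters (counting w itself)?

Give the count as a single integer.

6

drop 0:a onto floor
drop 1:b onto {0:a}
drop 2:y onto {0:a}
drop 3:z onto {1:b}
drop 4:x onto {2:y, 3:z}
drop 5:y onto {4:x}
drop 6:c onto {4:x}
drop 7:x onto {5:y, 6:c}
drop 8:c onto {7:x}
ground layer = {0:a}
drop-orders for the pieces not yet dropped (sum over which currently-grounded one goes next):
  1 to go: {8} 1
  2 to go: {7,8} 1
  3 to go: {5,7,8} 1  {6,7,8} 1
  4 to go: {5,6,7,8} 2
  5 to go: {4,5,6,7,8} 2
  6 to go: {2,4,5,6,7,8} 2  {3,4,5,6,7,8} 2
  7 to go: {1,3,4,5,6,7,8} 2  {2,3,4,5,6,7,8} 4
  if 0:a drops first: 6 orders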